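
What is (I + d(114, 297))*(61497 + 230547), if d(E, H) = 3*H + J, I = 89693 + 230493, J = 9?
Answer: 93771239784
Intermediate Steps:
I = 320186
d(E, H) = 9 + 3*H (d(E, H) = 3*H + 9 = 9 + 3*H)
(I + d(114, 297))*(61497 + 230547) = (320186 + (9 + 3*297))*(61497 + 230547) = (320186 + (9 + 891))*292044 = (320186 + 900)*292044 = 321086*292044 = 93771239784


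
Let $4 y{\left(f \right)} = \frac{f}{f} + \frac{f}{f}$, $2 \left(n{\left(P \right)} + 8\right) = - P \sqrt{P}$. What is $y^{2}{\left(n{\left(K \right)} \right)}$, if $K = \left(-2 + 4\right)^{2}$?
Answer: $\frac{1}{4} \approx 0.25$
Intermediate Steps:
$K = 4$ ($K = 2^{2} = 4$)
$n{\left(P \right)} = -8 - \frac{P^{\frac{3}{2}}}{2}$ ($n{\left(P \right)} = -8 + \frac{- P \sqrt{P}}{2} = -8 + \frac{\left(-1\right) P^{\frac{3}{2}}}{2} = -8 - \frac{P^{\frac{3}{2}}}{2}$)
$y{\left(f \right)} = \frac{1}{2}$ ($y{\left(f \right)} = \frac{\frac{f}{f} + \frac{f}{f}}{4} = \frac{1 + 1}{4} = \frac{1}{4} \cdot 2 = \frac{1}{2}$)
$y^{2}{\left(n{\left(K \right)} \right)} = \left(\frac{1}{2}\right)^{2} = \frac{1}{4}$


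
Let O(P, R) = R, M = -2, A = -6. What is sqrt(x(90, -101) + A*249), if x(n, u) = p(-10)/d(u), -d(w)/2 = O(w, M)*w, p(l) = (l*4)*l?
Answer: I*sqrt(15250394)/101 ≈ 38.665*I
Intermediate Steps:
p(l) = 4*l**2 (p(l) = (4*l)*l = 4*l**2)
d(w) = 4*w (d(w) = -(-4)*w = 4*w)
x(n, u) = 100/u (x(n, u) = (4*(-10)**2)/((4*u)) = (4*100)*(1/(4*u)) = 400*(1/(4*u)) = 100/u)
sqrt(x(90, -101) + A*249) = sqrt(100/(-101) - 6*249) = sqrt(100*(-1/101) - 1494) = sqrt(-100/101 - 1494) = sqrt(-150994/101) = I*sqrt(15250394)/101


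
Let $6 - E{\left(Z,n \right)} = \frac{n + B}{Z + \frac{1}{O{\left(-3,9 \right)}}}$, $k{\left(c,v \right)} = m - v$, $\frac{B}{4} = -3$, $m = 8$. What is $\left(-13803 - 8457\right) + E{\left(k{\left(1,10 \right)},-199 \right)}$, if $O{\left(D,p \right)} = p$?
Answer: $- \frac{380217}{17} \approx -22366.0$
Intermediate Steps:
$B = -12$ ($B = 4 \left(-3\right) = -12$)
$k{\left(c,v \right)} = 8 - v$
$E{\left(Z,n \right)} = 6 - \frac{-12 + n}{\frac{1}{9} + Z}$ ($E{\left(Z,n \right)} = 6 - \frac{n - 12}{Z + \frac{1}{9}} = 6 - \frac{-12 + n}{Z + \frac{1}{9}} = 6 - \frac{-12 + n}{\frac{1}{9} + Z}$)
$\left(-13803 - 8457\right) + E{\left(k{\left(1,10 \right)},-199 \right)} = \left(-13803 - 8457\right) + \frac{3 \left(38 - -597 + 18 \left(8 - 10\right)\right)}{1 + 9 \left(8 - 10\right)} = \left(-13803 - 8457\right) + \frac{3 \left(38 + 597 + 18 \left(8 - 10\right)\right)}{1 + 9 \left(8 - 10\right)} = -22260 + \frac{3 \left(38 + 597 + 18 \left(-2\right)\right)}{1 + 9 \left(-2\right)} = -22260 + \frac{3 \left(38 + 597 - 36\right)}{1 - 18} = -22260 + 3 \frac{1}{-17} \cdot 599 = -22260 + 3 \left(- \frac{1}{17}\right) 599 = -22260 - \frac{1797}{17} = - \frac{380217}{17}$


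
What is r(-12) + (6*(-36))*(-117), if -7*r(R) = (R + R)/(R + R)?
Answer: 176903/7 ≈ 25272.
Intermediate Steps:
r(R) = -1/7 (r(R) = -(R + R)/(7*(R + R)) = -2*R/(7*(2*R)) = -2*R*1/(2*R)/7 = -1/7*1 = -1/7)
r(-12) + (6*(-36))*(-117) = -1/7 + (6*(-36))*(-117) = -1/7 - 216*(-117) = -1/7 + 25272 = 176903/7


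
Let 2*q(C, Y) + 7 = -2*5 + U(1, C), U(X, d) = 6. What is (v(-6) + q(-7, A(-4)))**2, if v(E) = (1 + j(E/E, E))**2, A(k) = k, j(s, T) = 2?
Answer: 49/4 ≈ 12.250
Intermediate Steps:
v(E) = 9 (v(E) = (1 + 2)**2 = 3**2 = 9)
q(C, Y) = -11/2 (q(C, Y) = -7/2 + (-2*5 + 6)/2 = -7/2 + (-10 + 6)/2 = -7/2 + (1/2)*(-4) = -7/2 - 2 = -11/2)
(v(-6) + q(-7, A(-4)))**2 = (9 - 11/2)**2 = (7/2)**2 = 49/4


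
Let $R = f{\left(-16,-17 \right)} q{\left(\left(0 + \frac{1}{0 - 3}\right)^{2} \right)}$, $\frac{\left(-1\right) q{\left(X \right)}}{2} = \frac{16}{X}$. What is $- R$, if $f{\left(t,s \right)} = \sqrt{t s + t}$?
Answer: $4608$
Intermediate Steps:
$f{\left(t,s \right)} = \sqrt{t + s t}$ ($f{\left(t,s \right)} = \sqrt{s t + t} = \sqrt{t + s t}$)
$q{\left(X \right)} = - \frac{32}{X}$ ($q{\left(X \right)} = - 2 \frac{16}{X} = - \frac{32}{X}$)
$R = -4608$ ($R = \sqrt{- 16 \left(1 - 17\right)} \left(- \frac{32}{\left(0 + \frac{1}{0 - 3}\right)^{2}}\right) = \sqrt{\left(-16\right) \left(-16\right)} \left(- \frac{32}{\left(0 + \frac{1}{-3}\right)^{2}}\right) = \sqrt{256} \left(- \frac{32}{\left(0 - \frac{1}{3}\right)^{2}}\right) = 16 \left(- \frac{32}{\left(- \frac{1}{3}\right)^{2}}\right) = 16 \left(- 32 \frac{1}{\frac{1}{9}}\right) = 16 \left(\left(-32\right) 9\right) = 16 \left(-288\right) = -4608$)
$- R = \left(-1\right) \left(-4608\right) = 4608$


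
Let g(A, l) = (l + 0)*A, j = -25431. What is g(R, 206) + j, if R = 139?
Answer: 3203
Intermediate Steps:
g(A, l) = A*l (g(A, l) = l*A = A*l)
g(R, 206) + j = 139*206 - 25431 = 28634 - 25431 = 3203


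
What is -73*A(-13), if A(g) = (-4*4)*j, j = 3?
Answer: 3504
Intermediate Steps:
A(g) = -48 (A(g) = -4*4*3 = -16*3 = -48)
-73*A(-13) = -73*(-48) = 3504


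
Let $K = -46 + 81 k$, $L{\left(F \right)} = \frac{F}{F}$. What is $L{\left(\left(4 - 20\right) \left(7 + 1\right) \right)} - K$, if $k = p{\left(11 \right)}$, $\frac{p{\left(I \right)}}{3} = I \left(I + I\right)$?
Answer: $-58759$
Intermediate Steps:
$L{\left(F \right)} = 1$
$p{\left(I \right)} = 6 I^{2}$ ($p{\left(I \right)} = 3 I \left(I + I\right) = 3 I 2 I = 3 \cdot 2 I^{2} = 6 I^{2}$)
$k = 726$ ($k = 6 \cdot 11^{2} = 6 \cdot 121 = 726$)
$K = 58760$ ($K = -46 + 81 \cdot 726 = -46 + 58806 = 58760$)
$L{\left(\left(4 - 20\right) \left(7 + 1\right) \right)} - K = 1 - 58760 = -58759$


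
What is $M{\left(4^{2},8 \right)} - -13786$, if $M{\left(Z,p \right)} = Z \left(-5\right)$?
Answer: $13706$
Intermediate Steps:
$M{\left(Z,p \right)} = - 5 Z$
$M{\left(4^{2},8 \right)} - -13786 = - 5 \cdot 4^{2} - -13786 = \left(-5\right) 16 + 13786 = -80 + 13786 = 13706$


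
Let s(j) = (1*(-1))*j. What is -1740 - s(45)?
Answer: -1695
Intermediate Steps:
s(j) = -j
-1740 - s(45) = -1740 - (-1)*45 = -1740 - 1*(-45) = -1740 + 45 = -1695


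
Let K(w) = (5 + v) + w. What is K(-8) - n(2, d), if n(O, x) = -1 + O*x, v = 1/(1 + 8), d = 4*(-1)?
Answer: 55/9 ≈ 6.1111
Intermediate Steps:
d = -4
v = ⅑ (v = 1/9 = ⅑ ≈ 0.11111)
K(w) = 46/9 + w (K(w) = (5 + ⅑) + w = 46/9 + w)
K(-8) - n(2, d) = (46/9 - 8) - (-1 + 2*(-4)) = -26/9 - (-1 - 8) = -26/9 - 1*(-9) = -26/9 + 9 = 55/9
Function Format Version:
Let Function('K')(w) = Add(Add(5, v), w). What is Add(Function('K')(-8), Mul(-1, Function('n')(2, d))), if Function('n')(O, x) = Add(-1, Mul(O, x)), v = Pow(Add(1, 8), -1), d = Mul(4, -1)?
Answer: Rational(55, 9) ≈ 6.1111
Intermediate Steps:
d = -4
v = Rational(1, 9) (v = Pow(9, -1) = Rational(1, 9) ≈ 0.11111)
Function('K')(w) = Add(Rational(46, 9), w) (Function('K')(w) = Add(Add(5, Rational(1, 9)), w) = Add(Rational(46, 9), w))
Add(Function('K')(-8), Mul(-1, Function('n')(2, d))) = Add(Add(Rational(46, 9), -8), Mul(-1, Add(-1, Mul(2, -4)))) = Add(Rational(-26, 9), Mul(-1, Add(-1, -8))) = Add(Rational(-26, 9), Mul(-1, -9)) = Add(Rational(-26, 9), 9) = Rational(55, 9)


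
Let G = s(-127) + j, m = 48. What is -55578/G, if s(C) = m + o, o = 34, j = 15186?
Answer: -27789/7634 ≈ -3.6402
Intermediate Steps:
s(C) = 82 (s(C) = 48 + 34 = 82)
G = 15268 (G = 82 + 15186 = 15268)
-55578/G = -55578/15268 = -55578*1/15268 = -27789/7634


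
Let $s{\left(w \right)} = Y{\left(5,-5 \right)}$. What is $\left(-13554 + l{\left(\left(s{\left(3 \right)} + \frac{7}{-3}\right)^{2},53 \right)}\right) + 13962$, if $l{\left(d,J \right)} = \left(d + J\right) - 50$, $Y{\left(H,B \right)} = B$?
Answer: $\frac{4183}{9} \approx 464.78$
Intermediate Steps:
$s{\left(w \right)} = -5$
$l{\left(d,J \right)} = -50 + J + d$ ($l{\left(d,J \right)} = \left(J + d\right) - 50 = -50 + J + d$)
$\left(-13554 + l{\left(\left(s{\left(3 \right)} + \frac{7}{-3}\right)^{2},53 \right)}\right) + 13962 = \left(-13554 + \left(-50 + 53 + \left(-5 + \frac{7}{-3}\right)^{2}\right)\right) + 13962 = \left(-13554 + \left(-50 + 53 + \left(-5 + 7 \left(- \frac{1}{3}\right)\right)^{2}\right)\right) + 13962 = \left(-13554 + \left(-50 + 53 + \left(-5 - \frac{7}{3}\right)^{2}\right)\right) + 13962 = \left(-13554 + \left(-50 + 53 + \left(- \frac{22}{3}\right)^{2}\right)\right) + 13962 = \left(-13554 + \left(-50 + 53 + \frac{484}{9}\right)\right) + 13962 = \left(-13554 + \frac{511}{9}\right) + 13962 = - \frac{121475}{9} + 13962 = \frac{4183}{9}$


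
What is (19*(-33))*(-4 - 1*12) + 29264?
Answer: 39296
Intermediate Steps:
(19*(-33))*(-4 - 1*12) + 29264 = -627*(-4 - 12) + 29264 = -627*(-16) + 29264 = 10032 + 29264 = 39296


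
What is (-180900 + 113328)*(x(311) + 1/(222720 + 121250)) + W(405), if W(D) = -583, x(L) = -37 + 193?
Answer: -1813034086561/171985 ≈ -1.0542e+7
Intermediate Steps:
x(L) = 156
(-180900 + 113328)*(x(311) + 1/(222720 + 121250)) + W(405) = (-180900 + 113328)*(156 + 1/(222720 + 121250)) - 583 = -67572*(156 + 1/343970) - 583 = -67572*53659321/343970 - 583 = -1812933819306/171985 - 583 = -1813034086561/171985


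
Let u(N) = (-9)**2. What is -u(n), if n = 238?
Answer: -81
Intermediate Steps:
u(N) = 81
-u(n) = -1*81 = -81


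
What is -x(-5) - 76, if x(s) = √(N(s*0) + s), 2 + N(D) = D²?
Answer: -76 - I*√7 ≈ -76.0 - 2.6458*I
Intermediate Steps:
N(D) = -2 + D²
x(s) = √(-2 + s) (x(s) = √((-2 + (s*0)²) + s) = √((-2 + 0²) + s) = √((-2 + 0) + s) = √(-2 + s))
-x(-5) - 76 = -√(-2 - 5) - 76 = -√(-7) - 76 = -I*√7 - 76 = -76 - I*√7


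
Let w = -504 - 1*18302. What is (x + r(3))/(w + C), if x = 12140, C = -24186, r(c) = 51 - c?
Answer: -3047/10748 ≈ -0.28349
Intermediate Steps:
w = -18806 (w = -504 - 18302 = -18806)
(x + r(3))/(w + C) = (12140 + (51 - 1*3))/(-18806 - 24186) = (12140 + (51 - 3))/(-42992) = (12140 + 48)*(-1/42992) = 12188*(-1/42992) = -3047/10748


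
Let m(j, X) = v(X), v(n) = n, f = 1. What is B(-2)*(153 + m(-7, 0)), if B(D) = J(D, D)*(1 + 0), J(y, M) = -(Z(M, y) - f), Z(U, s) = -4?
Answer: 765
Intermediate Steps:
J(y, M) = 5 (J(y, M) = -(-4 - 1*1) = -(-4 - 1) = -1*(-5) = 5)
m(j, X) = X
B(D) = 5 (B(D) = 5*(1 + 0) = 5*1 = 5)
B(-2)*(153 + m(-7, 0)) = 5*(153 + 0) = 5*153 = 765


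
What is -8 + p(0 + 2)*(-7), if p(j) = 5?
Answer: -43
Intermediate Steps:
-8 + p(0 + 2)*(-7) = -8 + 5*(-7) = -8 - 35 = -43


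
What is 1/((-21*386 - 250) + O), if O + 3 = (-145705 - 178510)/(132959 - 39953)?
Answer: -93006/777761369 ≈ -0.00011958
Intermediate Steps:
O = -603233/93006 (O = -3 + (-145705 - 178510)/(132959 - 39953) = -3 - 324215/93006 = -603233/93006 ≈ -6.4860)
1/((-21*386 - 250) + O) = 1/((-21*386 - 250) - 603233/93006) = 1/((-8106 - 250) - 603233/93006) = 1/(-8356 - 603233/93006) = 1/(-777761369/93006) = -93006/777761369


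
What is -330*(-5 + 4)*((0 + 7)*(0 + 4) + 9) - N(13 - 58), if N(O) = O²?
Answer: 10185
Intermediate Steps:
-330*(-5 + 4)*((0 + 7)*(0 + 4) + 9) - N(13 - 58) = -330*(-5 + 4)*((0 + 7)*(0 + 4) + 9) - (13 - 58)² = -(-330)*(7*4 + 9) - 1*(-45)² = -(-330)*(28 + 9) - 1*2025 = -(-330)*37 - 2025 = -330*(-37) - 2025 = 12210 - 2025 = 10185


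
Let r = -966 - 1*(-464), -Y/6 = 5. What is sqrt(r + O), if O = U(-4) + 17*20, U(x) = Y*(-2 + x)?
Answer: 3*sqrt(2) ≈ 4.2426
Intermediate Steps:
Y = -30 (Y = -6*5 = -30)
U(x) = 60 - 30*x (U(x) = -30*(-2 + x) = 60 - 30*x)
r = -502 (r = -966 + 464 = -502)
O = 520 (O = (60 - 30*(-4)) + 17*20 = (60 + 120) + 340 = 180 + 340 = 520)
sqrt(r + O) = sqrt(-502 + 520) = sqrt(18) = 3*sqrt(2)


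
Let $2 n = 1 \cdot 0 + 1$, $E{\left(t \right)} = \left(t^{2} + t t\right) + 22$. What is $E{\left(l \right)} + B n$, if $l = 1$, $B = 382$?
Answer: $215$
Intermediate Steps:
$E{\left(t \right)} = 22 + 2 t^{2}$ ($E{\left(t \right)} = \left(t^{2} + t^{2}\right) + 22 = 2 t^{2} + 22 = 22 + 2 t^{2}$)
$n = \frac{1}{2}$ ($n = \frac{1 \cdot 0 + 1}{2} = \frac{0 + 1}{2} = \frac{1}{2} \cdot 1 = \frac{1}{2} \approx 0.5$)
$E{\left(l \right)} + B n = \left(22 + 2 \cdot 1^{2}\right) + 382 \cdot \frac{1}{2} = \left(22 + 2 \cdot 1\right) + 191 = \left(22 + 2\right) + 191 = 24 + 191 = 215$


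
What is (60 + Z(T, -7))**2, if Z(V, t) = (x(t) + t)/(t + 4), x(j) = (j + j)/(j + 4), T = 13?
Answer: 299209/81 ≈ 3693.9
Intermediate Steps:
x(j) = 2*j/(4 + j) (x(j) = (2*j)/(4 + j) = 2*j/(4 + j))
Z(V, t) = (t + 2*t/(4 + t))/(4 + t) (Z(V, t) = (2*t/(4 + t) + t)/(t + 4) = (t + 2*t/(4 + t))/(4 + t))
(60 + Z(T, -7))**2 = (60 - 7*(6 - 7)/(4 - 7)**2)**2 = (60 - 7*(-1)/(-3)**2)**2 = (60 - 7*1/9*(-1))**2 = (60 + 7/9)**2 = (547/9)**2 = 299209/81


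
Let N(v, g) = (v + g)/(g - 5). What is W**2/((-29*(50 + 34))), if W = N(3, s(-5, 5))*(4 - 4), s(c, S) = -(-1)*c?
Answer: 0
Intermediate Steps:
s(c, S) = c
N(v, g) = (g + v)/(-5 + g)
W = 0 (W = ((-5 + 3)/(-5 - 5))*(4 - 4) = (-2/(-10))*0 = -1/10*(-2)*0 = (1/5)*0 = 0)
W**2/((-29*(50 + 34))) = 0**2/((-29*(50 + 34))) = 0/((-29*84)) = 0/(-2436) = 0*(-1/2436) = 0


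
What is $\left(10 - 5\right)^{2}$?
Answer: $25$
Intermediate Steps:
$\left(10 - 5\right)^{2} = 5^{2} = 25$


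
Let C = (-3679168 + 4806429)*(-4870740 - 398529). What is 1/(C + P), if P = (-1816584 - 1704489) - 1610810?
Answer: -1/5939846574092 ≈ -1.6835e-13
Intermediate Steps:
P = -5131883 (P = -3521073 - 1610810 = -5131883)
C = -5939841442209 (C = 1127261*(-5269269) = -5939841442209)
1/(C + P) = 1/(-5939841442209 - 5131883) = 1/(-5939846574092) = -1/5939846574092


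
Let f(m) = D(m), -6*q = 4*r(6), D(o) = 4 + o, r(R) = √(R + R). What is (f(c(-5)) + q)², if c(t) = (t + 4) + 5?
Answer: 208/3 - 64*√3/3 ≈ 32.383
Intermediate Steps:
r(R) = √2*√R (r(R) = √(2*R) = √2*√R)
q = -4*√3/3 (q = -2*√2*√6/3 = -2*2*√3/3 = -4*√3/3 ≈ -2.3094)
c(t) = 9 + t (c(t) = (4 + t) + 5 = 9 + t)
f(m) = 4 + m
(f(c(-5)) + q)² = ((4 + (9 - 5)) - 4*√3/3)² = ((4 + 4) - 4*√3/3)² = (8 - 4*√3/3)²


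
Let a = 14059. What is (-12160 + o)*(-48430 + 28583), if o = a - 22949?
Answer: 417779350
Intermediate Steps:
o = -8890 (o = 14059 - 22949 = -8890)
(-12160 + o)*(-48430 + 28583) = (-12160 - 8890)*(-48430 + 28583) = -21050*(-19847) = 417779350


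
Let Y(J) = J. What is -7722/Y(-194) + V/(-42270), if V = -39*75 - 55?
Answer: 16349353/410019 ≈ 39.875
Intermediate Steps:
V = -2980 (V = -2925 - 55 = -2980)
-7722/Y(-194) + V/(-42270) = -7722/(-194) - 2980/(-42270) = -7722*(-1/194) - 2980*(-1/42270) = 3861/97 + 298/4227 = 16349353/410019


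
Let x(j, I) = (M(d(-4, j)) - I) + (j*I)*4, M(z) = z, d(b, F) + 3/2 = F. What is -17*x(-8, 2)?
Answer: 2567/2 ≈ 1283.5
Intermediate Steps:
d(b, F) = -3/2 + F
x(j, I) = -3/2 + j - I + 4*I*j (x(j, I) = ((-3/2 + j) - I) + (j*I)*4 = (-3/2 + j - I) + (I*j)*4 = (-3/2 + j - I) + 4*I*j = -3/2 + j - I + 4*I*j)
-17*x(-8, 2) = -17*(-3/2 - 8 - 1*2 + 4*2*(-8)) = -17*(-3/2 - 8 - 2 - 64) = -17*(-151/2) = 2567/2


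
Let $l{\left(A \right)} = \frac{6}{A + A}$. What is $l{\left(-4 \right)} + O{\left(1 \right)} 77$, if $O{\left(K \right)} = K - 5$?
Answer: $- \frac{1235}{4} \approx -308.75$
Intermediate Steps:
$l{\left(A \right)} = \frac{3}{A}$ ($l{\left(A \right)} = \frac{6}{2 A} = 6 \frac{1}{2 A} = \frac{3}{A}$)
$O{\left(K \right)} = -5 + K$ ($O{\left(K \right)} = K - 5 = -5 + K$)
$l{\left(-4 \right)} + O{\left(1 \right)} 77 = \frac{3}{-4} + \left(-5 + 1\right) 77 = 3 \left(- \frac{1}{4}\right) - 308 = - \frac{3}{4} - 308 = - \frac{1235}{4}$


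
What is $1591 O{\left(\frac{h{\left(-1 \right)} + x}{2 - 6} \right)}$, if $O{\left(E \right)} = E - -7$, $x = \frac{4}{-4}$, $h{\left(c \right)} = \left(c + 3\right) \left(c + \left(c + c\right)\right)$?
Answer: $\frac{55685}{4} \approx 13921.0$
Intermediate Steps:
$h{\left(c \right)} = 3 c \left(3 + c\right)$ ($h{\left(c \right)} = \left(3 + c\right) \left(c + 2 c\right) = \left(3 + c\right) 3 c = 3 c \left(3 + c\right)$)
$x = -1$ ($x = 4 \left(- \frac{1}{4}\right) = -1$)
$O{\left(E \right)} = 7 + E$ ($O{\left(E \right)} = E + 7 = 7 + E$)
$1591 O{\left(\frac{h{\left(-1 \right)} + x}{2 - 6} \right)} = 1591 \left(7 + \frac{3 \left(-1\right) \left(3 - 1\right) - 1}{2 - 6}\right) = 1591 \left(7 + \frac{3 \left(-1\right) 2 - 1}{-4}\right) = 1591 \left(7 + \left(-6 - 1\right) \left(- \frac{1}{4}\right)\right) = 1591 \left(7 - - \frac{7}{4}\right) = 1591 \left(7 + \frac{7}{4}\right) = 1591 \cdot \frac{35}{4} = \frac{55685}{4}$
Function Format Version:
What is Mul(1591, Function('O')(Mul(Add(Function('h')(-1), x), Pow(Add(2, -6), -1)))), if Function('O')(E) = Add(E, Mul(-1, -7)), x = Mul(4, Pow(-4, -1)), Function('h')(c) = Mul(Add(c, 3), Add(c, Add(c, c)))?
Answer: Rational(55685, 4) ≈ 13921.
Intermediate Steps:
Function('h')(c) = Mul(3, c, Add(3, c)) (Function('h')(c) = Mul(Add(3, c), Add(c, Mul(2, c))) = Mul(Add(3, c), Mul(3, c)) = Mul(3, c, Add(3, c)))
x = -1 (x = Mul(4, Rational(-1, 4)) = -1)
Function('O')(E) = Add(7, E) (Function('O')(E) = Add(E, 7) = Add(7, E))
Mul(1591, Function('O')(Mul(Add(Function('h')(-1), x), Pow(Add(2, -6), -1)))) = Mul(1591, Add(7, Mul(Add(Mul(3, -1, Add(3, -1)), -1), Pow(Add(2, -6), -1)))) = Mul(1591, Add(7, Mul(Add(Mul(3, -1, 2), -1), Pow(-4, -1)))) = Mul(1591, Add(7, Mul(Add(-6, -1), Rational(-1, 4)))) = Mul(1591, Add(7, Mul(-7, Rational(-1, 4)))) = Mul(1591, Add(7, Rational(7, 4))) = Mul(1591, Rational(35, 4)) = Rational(55685, 4)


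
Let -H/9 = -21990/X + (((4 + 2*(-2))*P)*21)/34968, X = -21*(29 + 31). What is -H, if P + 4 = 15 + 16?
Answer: 2199/14 ≈ 157.07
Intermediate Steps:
P = 27 (P = -4 + (15 + 16) = -4 + 31 = 27)
X = -1260 (X = -21*60 = -1260)
H = -2199/14 (H = -9*(-21990/(-1260) + (((4 + 2*(-2))*27)*21)/34968) = -9*(-21990*(-1/1260) + (((4 - 4)*27)*21)*(1/34968)) = -9*(733/42 + ((0*27)*21)*(1/34968)) = -9*(733/42 + (0*21)*(1/34968)) = -9*(733/42 + 0*(1/34968)) = -9*(733/42 + 0) = -9*733/42 = -2199/14 ≈ -157.07)
-H = -1*(-2199/14) = 2199/14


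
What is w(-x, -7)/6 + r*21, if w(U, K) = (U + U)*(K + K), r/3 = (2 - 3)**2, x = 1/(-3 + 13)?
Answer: 952/15 ≈ 63.467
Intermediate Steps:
x = 1/10 ≈ 0.10000
r = 3 (r = 3*(2 - 3)**2 = 3*(-1)**2 = 3*1 = 3)
w(U, K) = 4*K*U (w(U, K) = (2*U)*(2*K) = 4*K*U)
w(-x, -7)/6 + r*21 = (4*(-7)*(-1*1/10))/6 + 3*21 = (4*(-7)*(-1/10))*(1/6) + 63 = (14/5)*(1/6) + 63 = 7/15 + 63 = 952/15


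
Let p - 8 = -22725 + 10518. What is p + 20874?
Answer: 8675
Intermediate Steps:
p = -12199 (p = 8 + (-22725 + 10518) = 8 - 12207 = -12199)
p + 20874 = -12199 + 20874 = 8675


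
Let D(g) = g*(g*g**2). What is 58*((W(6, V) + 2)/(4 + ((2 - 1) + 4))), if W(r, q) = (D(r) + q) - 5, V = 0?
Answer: 24998/3 ≈ 8332.7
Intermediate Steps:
D(g) = g**4 (D(g) = g*g**3 = g**4)
W(r, q) = -5 + q + r**4 (W(r, q) = (r**4 + q) - 5 = (q + r**4) - 5 = -5 + q + r**4)
58*((W(6, V) + 2)/(4 + ((2 - 1) + 4))) = 58*(((-5 + 0 + 6**4) + 2)/(4 + ((2 - 1) + 4))) = 58*(((-5 + 0 + 1296) + 2)/(4 + (1 + 4))) = 58*((1291 + 2)/(4 + 5)) = 58*(1293/9) = 58*(1293*(1/9)) = 58*(431/3) = 24998/3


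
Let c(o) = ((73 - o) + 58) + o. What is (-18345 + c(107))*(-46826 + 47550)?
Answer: -13186936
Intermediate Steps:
c(o) = 131 (c(o) = (131 - o) + o = 131)
(-18345 + c(107))*(-46826 + 47550) = (-18345 + 131)*(-46826 + 47550) = -18214*724 = -13186936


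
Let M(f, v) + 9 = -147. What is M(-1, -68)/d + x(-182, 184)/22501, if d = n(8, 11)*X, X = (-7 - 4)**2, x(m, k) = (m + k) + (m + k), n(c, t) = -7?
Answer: 3513544/19058347 ≈ 0.18436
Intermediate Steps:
M(f, v) = -156 (M(f, v) = -9 - 147 = -156)
x(m, k) = 2*k + 2*m (x(m, k) = (k + m) + (k + m) = 2*k + 2*m)
X = 121 (X = (-11)**2 = 121)
d = -847 (d = -7*121 = -847)
M(-1, -68)/d + x(-182, 184)/22501 = -156/(-847) + (2*184 + 2*(-182))/22501 = -156*(-1/847) + (368 - 364)*(1/22501) = 156/847 + 4*(1/22501) = 156/847 + 4/22501 = 3513544/19058347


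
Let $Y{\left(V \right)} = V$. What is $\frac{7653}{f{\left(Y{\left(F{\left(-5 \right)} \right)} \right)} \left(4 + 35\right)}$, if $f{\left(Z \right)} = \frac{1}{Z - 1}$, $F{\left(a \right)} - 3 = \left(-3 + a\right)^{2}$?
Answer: $\frac{168366}{13} \approx 12951.0$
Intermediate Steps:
$F{\left(a \right)} = 3 + \left(-3 + a\right)^{2}$
$f{\left(Z \right)} = \frac{1}{-1 + Z}$
$\frac{7653}{f{\left(Y{\left(F{\left(-5 \right)} \right)} \right)} \left(4 + 35\right)} = \frac{7653}{\frac{1}{-1 + \left(3 + \left(-3 - 5\right)^{2}\right)} \left(4 + 35\right)} = \frac{7653}{\frac{1}{-1 + \left(3 + \left(-8\right)^{2}\right)} 39} = \frac{7653}{\frac{1}{-1 + \left(3 + 64\right)} 39} = \frac{7653}{\frac{1}{-1 + 67} \cdot 39} = \frac{7653}{\frac{1}{66} \cdot 39} = \frac{7653}{\frac{13}{22}} = 7653 \cdot \frac{22}{13} = \frac{168366}{13}$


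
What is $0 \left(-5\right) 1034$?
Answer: $0$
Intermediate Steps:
$0 \left(-5\right) 1034 = 0 \cdot 1034 = 0$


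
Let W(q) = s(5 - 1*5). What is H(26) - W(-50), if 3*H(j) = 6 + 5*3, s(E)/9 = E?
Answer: 7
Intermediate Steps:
s(E) = 9*E
W(q) = 0 (W(q) = 9*(5 - 1*5) = 9*(5 - 5) = 9*0 = 0)
H(j) = 7 (H(j) = (6 + 5*3)/3 = (6 + 15)/3 = (1/3)*21 = 7)
H(26) - W(-50) = 7 - 1*0 = 7 + 0 = 7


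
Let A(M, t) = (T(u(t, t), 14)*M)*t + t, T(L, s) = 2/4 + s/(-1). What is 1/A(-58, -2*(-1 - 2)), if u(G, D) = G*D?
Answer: 1/4704 ≈ 0.00021259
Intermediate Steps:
u(G, D) = D*G
T(L, s) = ½ - s (T(L, s) = 2*(¼) + s*(-1) = ½ - s)
A(M, t) = t - 27*M*t/2 (A(M, t) = ((½ - 1*14)*M)*t + t = ((½ - 14)*M)*t + t = (-27*M/2)*t + t = -27*M*t/2 + t = t - 27*M*t/2)
1/A(-58, -2*(-1 - 2)) = 1/((-2*(-1 - 2))*(2 - 27*(-58))/2) = 1/((-2*(-3))*(2 + 1566)/2) = 1/((½)*6*1568) = 1/4704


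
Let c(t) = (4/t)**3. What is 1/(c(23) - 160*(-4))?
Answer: 12167/7786944 ≈ 0.0015625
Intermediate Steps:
c(t) = 64/t**3
1/(c(23) - 160*(-4)) = 1/(64/23**3 - 160*(-4)) = 1/(64*(1/12167) + 640) = 1/(64/12167 + 640) = 1/(7786944/12167) = 12167/7786944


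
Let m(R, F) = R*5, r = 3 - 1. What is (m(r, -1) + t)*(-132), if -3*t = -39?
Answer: -3036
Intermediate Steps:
t = 13 (t = -⅓*(-39) = 13)
r = 2
m(R, F) = 5*R
(m(r, -1) + t)*(-132) = (5*2 + 13)*(-132) = (10 + 13)*(-132) = 23*(-132) = -3036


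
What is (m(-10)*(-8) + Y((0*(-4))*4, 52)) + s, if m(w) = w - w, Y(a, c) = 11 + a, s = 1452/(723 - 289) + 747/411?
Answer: 480514/29729 ≈ 16.163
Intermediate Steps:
s = 153495/29729 (s = 1452/434 + 747*(1/411) = 1452*(1/434) + 249/137 = 726/217 + 249/137 = 153495/29729 ≈ 5.1631)
m(w) = 0
(m(-10)*(-8) + Y((0*(-4))*4, 52)) + s = (0*(-8) + (11 + (0*(-4))*4)) + 153495/29729 = (0 + (11 + 0*4)) + 153495/29729 = (0 + (11 + 0)) + 153495/29729 = (0 + 11) + 153495/29729 = 11 + 153495/29729 = 480514/29729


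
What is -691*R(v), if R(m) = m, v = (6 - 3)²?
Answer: -6219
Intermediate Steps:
v = 9 (v = 3² = 9)
-691*R(v) = -691*9 = -6219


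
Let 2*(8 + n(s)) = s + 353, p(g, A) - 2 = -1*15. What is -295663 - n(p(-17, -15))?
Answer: -295825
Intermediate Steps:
p(g, A) = -13 (p(g, A) = 2 - 1*15 = 2 - 15 = -13)
n(s) = 337/2 + s/2 (n(s) = -8 + (s + 353)/2 = -8 + (353 + s)/2 = -8 + (353/2 + s/2) = 337/2 + s/2)
-295663 - n(p(-17, -15)) = -295663 - (337/2 + (½)*(-13)) = -295663 - (337/2 - 13/2) = -295663 - 1*162 = -295663 - 162 = -295825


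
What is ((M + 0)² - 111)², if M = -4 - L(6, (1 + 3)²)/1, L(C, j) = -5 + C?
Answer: 7396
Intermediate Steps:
M = -5 (M = -4 - (-5 + 6)/1 = -4 - 1 = -5)
((M + 0)² - 111)² = ((-5 + 0)² - 111)² = ((-5)² - 111)² = (25 - 111)² = (-86)² = 7396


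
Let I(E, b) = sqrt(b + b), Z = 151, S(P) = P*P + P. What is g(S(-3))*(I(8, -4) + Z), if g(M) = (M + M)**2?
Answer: 21744 + 288*I*sqrt(2) ≈ 21744.0 + 407.29*I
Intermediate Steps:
S(P) = P + P**2 (S(P) = P**2 + P = P + P**2)
I(E, b) = sqrt(2)*sqrt(b) (I(E, b) = sqrt(2*b) = sqrt(2)*sqrt(b))
g(M) = 4*M**2 (g(M) = (2*M)**2 = 4*M**2)
g(S(-3))*(I(8, -4) + Z) = (4*(-3*(1 - 3))**2)*(sqrt(2)*sqrt(-4) + 151) = (4*(-3*(-2))**2)*(sqrt(2)*(2*I) + 151) = (4*6**2)*(2*I*sqrt(2) + 151) = (4*36)*(151 + 2*I*sqrt(2)) = 144*(151 + 2*I*sqrt(2)) = 21744 + 288*I*sqrt(2)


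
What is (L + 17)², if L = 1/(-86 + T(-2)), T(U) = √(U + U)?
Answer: (62857 - I)²/13690000 ≈ 288.6 - 0.0091829*I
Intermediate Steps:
T(U) = √2*√U (T(U) = √(2*U) = √2*√U)
L = (-86 - 2*I)/7400 (L = 1/(-86 + √2*√(-2)) = 1/(-86 + √2*(I*√2)) = 1/(-86 + 2*I) = (-86 - 2*I)/7400 ≈ -0.011622 - 0.00027027*I)
(L + 17)² = ((-43/3700 - I/3700) + 17)² = (62857/3700 - I/3700)²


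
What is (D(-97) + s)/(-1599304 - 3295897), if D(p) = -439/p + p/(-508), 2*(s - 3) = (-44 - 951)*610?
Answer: 14953653851/241215924476 ≈ 0.061993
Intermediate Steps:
s = -303472 (s = 3 + ((-44 - 951)*610)/2 = 3 + (-995*610)/2 = 3 + (1/2)*(-606950) = 3 - 303475 = -303472)
D(p) = -439/p - p/508 (D(p) = -439/p + p*(-1/508) = -439/p - p/508)
(D(-97) + s)/(-1599304 - 3295897) = ((-439/(-97) - 1/508*(-97)) - 303472)/(-1599304 - 3295897) = ((-439*(-1/97) + 97/508) - 303472)/(-4895201) = ((439/97 + 97/508) - 303472)*(-1/4895201) = (232421/49276 - 303472)*(-1/4895201) = -14953653851/49276*(-1/4895201) = 14953653851/241215924476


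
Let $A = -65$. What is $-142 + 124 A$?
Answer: $-8202$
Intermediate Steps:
$-142 + 124 A = -142 + 124 \left(-65\right) = -142 - 8060 = -8202$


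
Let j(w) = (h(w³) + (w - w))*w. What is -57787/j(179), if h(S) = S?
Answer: -57787/1026625681 ≈ -5.6288e-5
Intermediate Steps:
j(w) = w⁴ (j(w) = (w³ + (w - w))*w = (w³ + 0)*w = w³*w = w⁴)
-57787/j(179) = -57787/(179⁴) = -57787/1026625681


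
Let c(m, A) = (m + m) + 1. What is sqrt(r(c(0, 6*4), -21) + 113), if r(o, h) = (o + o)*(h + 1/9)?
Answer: sqrt(641)/3 ≈ 8.4393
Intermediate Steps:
c(m, A) = 1 + 2*m (c(m, A) = 2*m + 1 = 1 + 2*m)
r(o, h) = 2*o*(1/9 + h) (r(o, h) = (2*o)*(h + 1/9) = (2*o)*(1/9 + h) = 2*o*(1/9 + h))
sqrt(r(c(0, 6*4), -21) + 113) = sqrt(2*(1 + 2*0)*(1 + 9*(-21))/9 + 113) = sqrt(2*(1 + 0)*(1 - 189)/9 + 113) = sqrt((2/9)*1*(-188) + 113) = sqrt(-376/9 + 113) = sqrt(641/9) = sqrt(641)/3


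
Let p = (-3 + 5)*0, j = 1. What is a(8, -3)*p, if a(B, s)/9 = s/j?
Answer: 0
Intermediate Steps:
a(B, s) = 9*s (a(B, s) = 9*(s/1) = 9*(s*1) = 9*s)
p = 0 (p = 2*0 = 0)
a(8, -3)*p = (9*(-3))*0 = -27*0 = 0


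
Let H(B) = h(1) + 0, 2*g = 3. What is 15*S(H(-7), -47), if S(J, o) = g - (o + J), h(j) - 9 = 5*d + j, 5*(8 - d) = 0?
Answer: -45/2 ≈ -22.500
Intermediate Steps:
g = 3/2 (g = (½)*3 = 3/2 ≈ 1.5000)
d = 8 (d = 8 - ⅕*0 = 8 + 0 = 8)
h(j) = 49 + j (h(j) = 9 + (5*8 + j) = 9 + (40 + j) = 49 + j)
H(B) = 50 (H(B) = (49 + 1) + 0 = 50 + 0 = 50)
S(J, o) = 3/2 - J - o (S(J, o) = 3/2 - (o + J) = 3/2 - (J + o) = 3/2 + (-J - o) = 3/2 - J - o)
15*S(H(-7), -47) = 15*(3/2 - 1*50 - 1*(-47)) = 15*(3/2 - 50 + 47) = 15*(-3/2) = -45/2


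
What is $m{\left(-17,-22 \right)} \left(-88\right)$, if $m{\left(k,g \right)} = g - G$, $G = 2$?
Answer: $2112$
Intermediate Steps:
$m{\left(k,g \right)} = -2 + g$ ($m{\left(k,g \right)} = g - 2 = -2 + g$)
$m{\left(-17,-22 \right)} \left(-88\right) = \left(-2 - 22\right) \left(-88\right) = \left(-24\right) \left(-88\right) = 2112$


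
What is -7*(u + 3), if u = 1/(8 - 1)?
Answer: -22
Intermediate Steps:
u = ⅐ (u = 1/7 = ⅐ ≈ 0.14286)
-7*(u + 3) = -7*(⅐ + 3) = -7*22/7 = -22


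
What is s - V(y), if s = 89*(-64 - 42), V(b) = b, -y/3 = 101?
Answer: -9131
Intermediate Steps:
y = -303 (y = -3*101 = -303)
s = -9434 (s = 89*(-106) = -9434)
s - V(y) = -9434 - 1*(-303) = -9434 + 303 = -9131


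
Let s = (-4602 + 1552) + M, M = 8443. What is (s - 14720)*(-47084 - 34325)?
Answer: 759301743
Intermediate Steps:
s = 5393 (s = (-4602 + 1552) + 8443 = -3050 + 8443 = 5393)
(s - 14720)*(-47084 - 34325) = (5393 - 14720)*(-47084 - 34325) = -9327*(-81409) = 759301743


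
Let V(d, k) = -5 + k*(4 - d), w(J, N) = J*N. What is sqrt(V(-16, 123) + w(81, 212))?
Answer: sqrt(19627) ≈ 140.10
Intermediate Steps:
sqrt(V(-16, 123) + w(81, 212)) = sqrt((-5 + 4*123 - 1*(-16)*123) + 81*212) = sqrt((-5 + 492 + 1968) + 17172) = sqrt(2455 + 17172) = sqrt(19627)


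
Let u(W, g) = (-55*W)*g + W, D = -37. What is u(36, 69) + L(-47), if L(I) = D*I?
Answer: -134845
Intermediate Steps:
L(I) = -37*I
u(W, g) = W - 55*W*g (u(W, g) = -55*W*g + W = W - 55*W*g)
u(36, 69) + L(-47) = 36*(1 - 55*69) - 37*(-47) = 36*(1 - 3795) + 1739 = 36*(-3794) + 1739 = -136584 + 1739 = -134845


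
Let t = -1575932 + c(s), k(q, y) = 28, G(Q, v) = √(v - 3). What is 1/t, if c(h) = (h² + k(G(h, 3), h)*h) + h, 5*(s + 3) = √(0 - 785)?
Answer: -5*I/(23*√785 + 7880207*I) ≈ -6.345e-7 - 5.1887e-11*I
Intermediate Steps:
s = -3 + I*√785/5 (s = -3 + √(0 - 785)/5 = -3 + √(-785)/5 = -3 + (I*√785)/5 = -3 + I*√785/5 ≈ -3.0 + 5.6036*I)
G(Q, v) = √(-3 + v)
c(h) = h² + 29*h (c(h) = (h² + 28*h) + h = h² + 29*h)
t = -1575932 + (-3 + I*√785/5)*(26 + I*√785/5) (t = -1575932 + (-3 + I*√785/5)*(29 + (-3 + I*√785/5)) = -1575932 + (-3 + I*√785/5)*(26 + I*√785/5) ≈ -1.576e+6 + 128.88*I)
1/t = 1/(-7880207/5 + 23*I*√785/5)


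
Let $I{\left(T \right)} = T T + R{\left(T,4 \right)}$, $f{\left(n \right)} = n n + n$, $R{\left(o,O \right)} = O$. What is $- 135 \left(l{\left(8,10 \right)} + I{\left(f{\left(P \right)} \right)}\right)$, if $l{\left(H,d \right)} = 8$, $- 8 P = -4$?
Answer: $- \frac{27135}{16} \approx -1695.9$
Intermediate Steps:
$P = \frac{1}{2}$ ($P = \left(- \frac{1}{8}\right) \left(-4\right) = \frac{1}{2} \approx 0.5$)
$f{\left(n \right)} = n + n^{2}$ ($f{\left(n \right)} = n^{2} + n = n + n^{2}$)
$I{\left(T \right)} = 4 + T^{2}$ ($I{\left(T \right)} = T T + 4 = T^{2} + 4 = 4 + T^{2}$)
$- 135 \left(l{\left(8,10 \right)} + I{\left(f{\left(P \right)} \right)}\right) = - 135 \left(8 + \left(4 + \left(\frac{1 + \frac{1}{2}}{2}\right)^{2}\right)\right) = - 135 \left(8 + \left(4 + \left(\frac{1}{2} \cdot \frac{3}{2}\right)^{2}\right)\right) = - 135 \left(8 + \left(4 + \left(\frac{3}{4}\right)^{2}\right)\right) = - 135 \left(8 + \left(4 + \frac{9}{16}\right)\right) = - 135 \left(8 + \frac{73}{16}\right) = \left(-135\right) \frac{201}{16} = - \frac{27135}{16}$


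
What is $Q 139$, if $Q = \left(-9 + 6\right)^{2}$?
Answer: $1251$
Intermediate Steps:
$Q = 9$ ($Q = \left(-3\right)^{2} = 9$)
$Q 139 = 9 \cdot 139 = 1251$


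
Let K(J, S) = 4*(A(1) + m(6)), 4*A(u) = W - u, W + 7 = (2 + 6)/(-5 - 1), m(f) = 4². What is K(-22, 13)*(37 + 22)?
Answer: 9676/3 ≈ 3225.3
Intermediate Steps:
m(f) = 16
W = -25/3 (W = -7 + (2 + 6)/(-5 - 1) = -7 + 8/(-6) = -7 + 8*(-⅙) = -7 - 4/3 = -25/3 ≈ -8.3333)
A(u) = -25/12 - u/4 (A(u) = (-25/3 - u)/4 = -25/12 - u/4)
K(J, S) = 164/3 (K(J, S) = 4*((-25/12 - ¼*1) + 16) = 4*((-25/12 - ¼) + 16) = 4*(-7/3 + 16) = 4*(41/3) = 164/3)
K(-22, 13)*(37 + 22) = 164*(37 + 22)/3 = (164/3)*59 = 9676/3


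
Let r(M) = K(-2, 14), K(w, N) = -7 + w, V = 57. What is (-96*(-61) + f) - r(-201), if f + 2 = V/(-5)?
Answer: 29258/5 ≈ 5851.6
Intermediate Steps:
r(M) = -9 (r(M) = -7 - 2 = -9)
f = -67/5 (f = -2 + 57/(-5) = -2 + 57*(-1/5) = -2 - 57/5 = -67/5 ≈ -13.400)
(-96*(-61) + f) - r(-201) = (-96*(-61) - 67/5) - 1*(-9) = (5856 - 67/5) + 9 = 29213/5 + 9 = 29258/5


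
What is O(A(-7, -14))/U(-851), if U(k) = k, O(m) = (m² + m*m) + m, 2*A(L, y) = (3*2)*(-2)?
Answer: -66/851 ≈ -0.077556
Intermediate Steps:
A(L, y) = -6 (A(L, y) = ((3*2)*(-2))/2 = (6*(-2))/2 = (½)*(-12) = -6)
O(m) = m + 2*m² (O(m) = (m² + m²) + m = 2*m² + m = m + 2*m²)
O(A(-7, -14))/U(-851) = -6*(1 + 2*(-6))/(-851) = -6*(1 - 12)*(-1/851) = -6*(-11)*(-1/851) = 66*(-1/851) = -66/851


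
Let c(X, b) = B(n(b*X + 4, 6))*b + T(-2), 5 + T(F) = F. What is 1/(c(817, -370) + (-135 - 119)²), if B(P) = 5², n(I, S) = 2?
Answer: 1/55259 ≈ 1.8097e-5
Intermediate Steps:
T(F) = -5 + F
B(P) = 25
c(X, b) = -7 + 25*b (c(X, b) = 25*b + (-5 - 2) = 25*b - 7 = -7 + 25*b)
1/(c(817, -370) + (-135 - 119)²) = 1/((-7 + 25*(-370)) + (-135 - 119)²) = 1/((-7 - 9250) + (-254)²) = 1/(-9257 + 64516) = 1/55259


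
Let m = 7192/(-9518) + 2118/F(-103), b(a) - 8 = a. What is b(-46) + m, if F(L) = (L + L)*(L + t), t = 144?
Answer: -783921455/20097257 ≈ -39.006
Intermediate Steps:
b(a) = 8 + a
F(L) = 2*L*(144 + L) (F(L) = (L + L)*(L + 144) = (2*L)*(144 + L) = 2*L*(144 + L))
m = -20225689/20097257 (m = 7192/(-9518) + 2118/((2*(-103)*(144 - 103))) = 7192*(-1/9518) + 2118/((2*(-103)*41)) = -3596/4759 + 2118/(-8446) = -3596/4759 + 2118*(-1/8446) = -3596/4759 - 1059/4223 = -20225689/20097257 ≈ -1.0064)
b(-46) + m = (8 - 46) - 20225689/20097257 = -38 - 20225689/20097257 = -783921455/20097257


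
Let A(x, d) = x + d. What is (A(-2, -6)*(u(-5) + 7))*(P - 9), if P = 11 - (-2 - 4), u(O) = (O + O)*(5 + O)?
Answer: -448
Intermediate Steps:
A(x, d) = d + x
u(O) = 2*O*(5 + O) (u(O) = (2*O)*(5 + O) = 2*O*(5 + O))
P = 17 (P = 11 - 1*(-6) = 11 + 6 = 17)
(A(-2, -6)*(u(-5) + 7))*(P - 9) = ((-6 - 2)*(2*(-5)*(5 - 5) + 7))*(17 - 9) = -8*(2*(-5)*0 + 7)*8 = -8*(0 + 7)*8 = -8*7*8 = -56*8 = -448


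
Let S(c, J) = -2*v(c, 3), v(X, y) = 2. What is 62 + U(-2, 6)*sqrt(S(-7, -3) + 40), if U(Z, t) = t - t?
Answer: 62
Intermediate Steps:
U(Z, t) = 0
S(c, J) = -4 (S(c, J) = -2*2 = -4)
62 + U(-2, 6)*sqrt(S(-7, -3) + 40) = 62 + 0*sqrt(-4 + 40) = 62 + 0*sqrt(36) = 62 + 0*6 = 62 + 0 = 62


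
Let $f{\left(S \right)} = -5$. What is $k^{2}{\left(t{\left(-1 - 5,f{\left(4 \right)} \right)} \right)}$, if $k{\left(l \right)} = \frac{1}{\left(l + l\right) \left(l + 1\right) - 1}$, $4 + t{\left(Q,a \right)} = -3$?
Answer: $\frac{1}{6889} \approx 0.00014516$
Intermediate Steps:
$t{\left(Q,a \right)} = -7$ ($t{\left(Q,a \right)} = -4 - 3 = -7$)
$k{\left(l \right)} = \frac{1}{-1 + 2 l \left(1 + l\right)}$ ($k{\left(l \right)} = \frac{1}{2 l \left(1 + l\right) - 1} = \frac{1}{-1 + 2 l \left(1 + l\right)}$)
$k^{2}{\left(t{\left(-1 - 5,f{\left(4 \right)} \right)} \right)} = \left(\frac{1}{-1 + 2 \left(-7\right) + 2 \left(-7\right)^{2}}\right)^{2} = \left(\frac{1}{-1 - 14 + 2 \cdot 49}\right)^{2} = \left(\frac{1}{-1 - 14 + 98}\right)^{2} = \left(\frac{1}{83}\right)^{2} = \frac{1}{6889}$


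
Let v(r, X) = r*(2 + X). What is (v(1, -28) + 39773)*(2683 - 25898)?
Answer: -922726605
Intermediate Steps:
(v(1, -28) + 39773)*(2683 - 25898) = (1*(2 - 28) + 39773)*(2683 - 25898) = (1*(-26) + 39773)*(-23215) = (-26 + 39773)*(-23215) = 39747*(-23215) = -922726605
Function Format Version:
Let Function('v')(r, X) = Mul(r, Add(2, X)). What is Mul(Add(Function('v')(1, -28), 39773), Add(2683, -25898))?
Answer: -922726605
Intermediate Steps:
Mul(Add(Function('v')(1, -28), 39773), Add(2683, -25898)) = Mul(Add(Mul(1, Add(2, -28)), 39773), Add(2683, -25898)) = Mul(Add(Mul(1, -26), 39773), -23215) = Mul(Add(-26, 39773), -23215) = Mul(39747, -23215) = -922726605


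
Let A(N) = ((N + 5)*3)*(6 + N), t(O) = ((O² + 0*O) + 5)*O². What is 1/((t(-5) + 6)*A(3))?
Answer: 1/163296 ≈ 6.1238e-6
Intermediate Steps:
t(O) = O²*(5 + O²) (t(O) = ((O² + 0) + 5)*O² = (O² + 5)*O² = (5 + O²)*O² = O²*(5 + O²))
A(N) = (6 + N)*(15 + 3*N) (A(N) = ((5 + N)*3)*(6 + N) = (15 + 3*N)*(6 + N) = (6 + N)*(15 + 3*N))
1/((t(-5) + 6)*A(3)) = 1/(((-5)²*(5 + (-5)²) + 6)*(90 + 3*3² + 33*3)) = 1/((25*(5 + 25) + 6)*(90 + 3*9 + 99)) = 1/((25*30 + 6)*(90 + 27 + 99)) = 1/((750 + 6)*216) = 1/(756*216) = 1/163296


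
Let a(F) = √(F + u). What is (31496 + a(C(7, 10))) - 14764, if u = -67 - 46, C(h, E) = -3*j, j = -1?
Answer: 16732 + I*√110 ≈ 16732.0 + 10.488*I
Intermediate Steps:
C(h, E) = 3 (C(h, E) = -3*(-1) = 3)
u = -113
a(F) = √(-113 + F) (a(F) = √(F - 113) = √(-113 + F))
(31496 + a(C(7, 10))) - 14764 = (31496 + √(-113 + 3)) - 14764 = (31496 + √(-110)) - 14764 = (31496 + I*√110) - 14764 = 16732 + I*√110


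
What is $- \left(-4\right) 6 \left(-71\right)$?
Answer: $-1704$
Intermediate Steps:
$- \left(-4\right) 6 \left(-71\right) = \left(-1\right) \left(-24\right) \left(-71\right) = 24 \left(-71\right) = -1704$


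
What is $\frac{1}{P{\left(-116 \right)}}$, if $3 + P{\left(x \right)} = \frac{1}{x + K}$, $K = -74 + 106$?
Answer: $- \frac{84}{253} \approx -0.33202$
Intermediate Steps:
$K = 32$
$P{\left(x \right)} = -3 + \frac{1}{32 + x}$ ($P{\left(x \right)} = -3 + \frac{1}{x + 32} = -3 + \frac{1}{32 + x}$)
$\frac{1}{P{\left(-116 \right)}} = \frac{1}{\frac{1}{32 - 116} \left(-95 - -348\right)} = \frac{1}{\frac{1}{-84} \left(-95 + 348\right)} = \frac{1}{\left(- \frac{1}{84}\right) 253} = \frac{1}{- \frac{253}{84}} = - \frac{84}{253}$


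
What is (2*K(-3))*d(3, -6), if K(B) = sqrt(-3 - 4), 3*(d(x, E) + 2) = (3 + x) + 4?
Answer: 8*I*sqrt(7)/3 ≈ 7.0553*I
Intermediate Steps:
d(x, E) = 1/3 + x/3 (d(x, E) = -2 + ((3 + x) + 4)/3 = -2 + (7 + x)/3 = -2 + (7/3 + x/3) = 1/3 + x/3)
K(B) = I*sqrt(7) (K(B) = sqrt(-7) = I*sqrt(7))
(2*K(-3))*d(3, -6) = (2*(I*sqrt(7)))*(1/3 + (1/3)*3) = (2*I*sqrt(7))*(1/3 + 1) = (2*I*sqrt(7))*(4/3) = 8*I*sqrt(7)/3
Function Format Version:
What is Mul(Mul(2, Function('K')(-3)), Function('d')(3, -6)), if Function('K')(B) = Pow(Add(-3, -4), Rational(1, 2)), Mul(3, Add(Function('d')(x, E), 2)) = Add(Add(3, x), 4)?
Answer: Mul(Rational(8, 3), I, Pow(7, Rational(1, 2))) ≈ Mul(7.0553, I)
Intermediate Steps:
Function('d')(x, E) = Add(Rational(1, 3), Mul(Rational(1, 3), x)) (Function('d')(x, E) = Add(-2, Mul(Rational(1, 3), Add(Add(3, x), 4))) = Add(-2, Mul(Rational(1, 3), Add(7, x))) = Add(-2, Add(Rational(7, 3), Mul(Rational(1, 3), x))) = Add(Rational(1, 3), Mul(Rational(1, 3), x)))
Function('K')(B) = Mul(I, Pow(7, Rational(1, 2))) (Function('K')(B) = Pow(-7, Rational(1, 2)) = Mul(I, Pow(7, Rational(1, 2))))
Mul(Mul(2, Function('K')(-3)), Function('d')(3, -6)) = Mul(Mul(2, Mul(I, Pow(7, Rational(1, 2)))), Add(Rational(1, 3), Mul(Rational(1, 3), 3))) = Mul(Mul(2, I, Pow(7, Rational(1, 2))), Add(Rational(1, 3), 1)) = Mul(Mul(2, I, Pow(7, Rational(1, 2))), Rational(4, 3)) = Mul(Rational(8, 3), I, Pow(7, Rational(1, 2)))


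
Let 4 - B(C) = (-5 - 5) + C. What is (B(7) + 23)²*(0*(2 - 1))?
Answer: 0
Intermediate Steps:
B(C) = 14 - C (B(C) = 4 - ((-5 - 5) + C) = 4 - (-10 + C) = 4 + (10 - C) = 14 - C)
(B(7) + 23)²*(0*(2 - 1)) = ((14 - 1*7) + 23)²*(0*(2 - 1)) = ((14 - 7) + 23)²*(0*1) = (7 + 23)²*0 = 30²*0 = 900*0 = 0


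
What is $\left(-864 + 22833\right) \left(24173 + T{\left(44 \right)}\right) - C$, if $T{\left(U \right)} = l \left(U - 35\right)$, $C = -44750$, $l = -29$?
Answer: $525367478$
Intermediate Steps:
$T{\left(U \right)} = 1015 - 29 U$ ($T{\left(U \right)} = - 29 \left(U - 35\right) = - 29 \left(-35 + U\right) = 1015 - 29 U$)
$\left(-864 + 22833\right) \left(24173 + T{\left(44 \right)}\right) - C = \left(-864 + 22833\right) \left(24173 + \left(1015 - 1276\right)\right) - -44750 = 21969 \left(24173 + \left(1015 - 1276\right)\right) + 44750 = 21969 \left(24173 - 261\right) + 44750 = 21969 \cdot 23912 + 44750 = 525322728 + 44750 = 525367478$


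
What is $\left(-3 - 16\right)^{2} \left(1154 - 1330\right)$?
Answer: $-63536$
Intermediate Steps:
$\left(-3 - 16\right)^{2} \left(1154 - 1330\right) = \left(-19\right)^{2} \left(-176\right) = 361 \left(-176\right) = -63536$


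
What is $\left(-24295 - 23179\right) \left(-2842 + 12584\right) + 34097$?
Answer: $-462457611$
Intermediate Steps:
$\left(-24295 - 23179\right) \left(-2842 + 12584\right) + 34097 = \left(-47474\right) 9742 + 34097 = -462491708 + 34097 = -462457611$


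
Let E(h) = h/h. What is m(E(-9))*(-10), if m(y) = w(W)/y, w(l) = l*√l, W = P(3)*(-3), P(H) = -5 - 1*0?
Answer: -150*√15 ≈ -580.95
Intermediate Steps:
P(H) = -5 (P(H) = -5 + 0 = -5)
E(h) = 1
W = 15 (W = -5*(-3) = 15)
w(l) = l^(3/2)
m(y) = 15*√15/y (m(y) = 15^(3/2)/y = (15*√15)/y = 15*√15/y)
m(E(-9))*(-10) = (15*√15/1)*(-10) = (15*√15*1)*(-10) = (15*√15)*(-10) = -150*√15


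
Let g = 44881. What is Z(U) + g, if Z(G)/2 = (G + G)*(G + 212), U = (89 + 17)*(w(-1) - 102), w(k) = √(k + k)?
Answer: 458383793 - 9078688*I*√2 ≈ 4.5838e+8 - 1.2839e+7*I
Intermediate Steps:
w(k) = √2*√k (w(k) = √(2*k) = √2*√k)
U = -10812 + 106*I*√2 (U = (89 + 17)*(√2*√(-1) - 102) = 106*(√2*I - 102) = 106*(I*√2 - 102) = 106*(-102 + I*√2) = -10812 + 106*I*√2 ≈ -10812.0 + 149.91*I)
Z(G) = 4*G*(212 + G) (Z(G) = 2*((G + G)*(G + 212)) = 2*((2*G)*(212 + G)) = 2*(2*G*(212 + G)) = 4*G*(212 + G))
Z(U) + g = 4*(-10812 + 106*I*√2)*(212 + (-10812 + 106*I*√2)) + 44881 = 4*(-10812 + 106*I*√2)*(-10600 + 106*I*√2) + 44881 = 44881 + 4*(-10812 + 106*I*√2)*(-10600 + 106*I*√2)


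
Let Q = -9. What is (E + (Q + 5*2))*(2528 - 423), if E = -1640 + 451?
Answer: -2500740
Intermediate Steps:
E = -1189
(E + (Q + 5*2))*(2528 - 423) = (-1189 + (-9 + 5*2))*(2528 - 423) = (-1189 + (-9 + 10))*2105 = (-1189 + 1)*2105 = -1188*2105 = -2500740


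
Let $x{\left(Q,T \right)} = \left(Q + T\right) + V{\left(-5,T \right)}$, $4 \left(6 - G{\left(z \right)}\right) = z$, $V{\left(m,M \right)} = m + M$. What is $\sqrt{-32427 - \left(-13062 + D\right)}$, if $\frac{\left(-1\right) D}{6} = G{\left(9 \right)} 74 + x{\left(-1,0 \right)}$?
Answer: $2 i \sqrt{4434} \approx 133.18 i$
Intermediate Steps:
$V{\left(m,M \right)} = M + m$
$G{\left(z \right)} = 6 - \frac{z}{4}$
$x{\left(Q,T \right)} = -5 + Q + 2 T$ ($x{\left(Q,T \right)} = \left(Q + T\right) + \left(T - 5\right) = \left(Q + T\right) + \left(-5 + T\right) = -5 + Q + 2 T$)
$D = -1629$ ($D = - 6 \left(\left(6 - \frac{9}{4}\right) 74 - 6\right) = - 6 \left(\frac{15}{4} \cdot 74 - 6\right) = - 6 \left(\frac{555}{2} - 6\right) = \left(-6\right) \frac{543}{2} = -1629$)
$\sqrt{-32427 - \left(-13062 + D\right)} = \sqrt{-32427 + \left(13062 - -1629\right)} = \sqrt{-32427 + \left(13062 + 1629\right)} = \sqrt{-32427 + 14691} = \sqrt{-17736} = 2 i \sqrt{4434}$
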